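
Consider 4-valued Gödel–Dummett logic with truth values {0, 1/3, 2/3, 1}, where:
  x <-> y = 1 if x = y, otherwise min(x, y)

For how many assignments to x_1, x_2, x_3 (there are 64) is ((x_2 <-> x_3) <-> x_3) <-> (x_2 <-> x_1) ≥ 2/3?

35

value 1: 27 assignments (counts)
value 2/3: 8 assignments (counts)
value 1/3: 13 assignments
value 0: 16 assignments
So 35 of the 64 assignments meet the threshold.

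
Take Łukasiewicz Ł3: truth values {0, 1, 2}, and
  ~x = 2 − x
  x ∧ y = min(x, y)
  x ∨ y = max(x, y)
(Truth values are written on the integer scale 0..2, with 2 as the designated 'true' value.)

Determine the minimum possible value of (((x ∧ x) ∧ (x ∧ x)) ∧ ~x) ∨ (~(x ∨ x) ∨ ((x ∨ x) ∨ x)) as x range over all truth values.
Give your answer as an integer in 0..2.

Take x = 1:
x ∧ x = 1 ∧ 1 = 1
x ∧ x = 1 ∧ 1 = 1
(x ∧ x) ∧ (x ∧ x) = 1 ∧ 1 = 1
~x = ~1 = 1
((x ∧ x) ∧ (x ∧ x)) ∧ ~x = 1 ∧ 1 = 1
x ∨ x = 1 ∨ 1 = 1
~(x ∨ x) = ~1 = 1
x ∨ x = 1 ∨ 1 = 1
(x ∨ x) ∨ x = 1 ∨ 1 = 1
~(x ∨ x) ∨ ((x ∨ x) ∨ x) = 1 ∨ 1 = 1
(((x ∧ x) ∧ (x ∧ x)) ∧ ~x) ∨ (~(x ∨ x) ∨ ((x ∨ x) ∨ x)) = 1 ∨ 1 = 1
No assignment yields a value below 1, so this is the minimum.

1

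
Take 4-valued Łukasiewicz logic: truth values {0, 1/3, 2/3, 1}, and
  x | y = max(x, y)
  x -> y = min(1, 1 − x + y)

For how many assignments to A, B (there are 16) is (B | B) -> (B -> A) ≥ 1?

12

A = 0, B = 0 ↦ 1  ≥
A = 0, B = 1/3 ↦ 1  ≥
A = 0, B = 2/3 ↦ 2/3  <
A = 0, B = 1 ↦ 0  <
A = 1/3, B = 0 ↦ 1  ≥
A = 1/3, B = 1/3 ↦ 1  ≥
A = 1/3, B = 2/3 ↦ 1  ≥
A = 1/3, B = 1 ↦ 1/3  <
A = 2/3, B = 0 ↦ 1  ≥
A = 2/3, B = 1/3 ↦ 1  ≥
A = 2/3, B = 2/3 ↦ 1  ≥
A = 2/3, B = 1 ↦ 2/3  <
A = 1, B = 0 ↦ 1  ≥
A = 1, B = 1/3 ↦ 1  ≥
A = 1, B = 2/3 ↦ 1  ≥
A = 1, B = 1 ↦ 1  ≥
So 12 of the 16 assignments meet the threshold.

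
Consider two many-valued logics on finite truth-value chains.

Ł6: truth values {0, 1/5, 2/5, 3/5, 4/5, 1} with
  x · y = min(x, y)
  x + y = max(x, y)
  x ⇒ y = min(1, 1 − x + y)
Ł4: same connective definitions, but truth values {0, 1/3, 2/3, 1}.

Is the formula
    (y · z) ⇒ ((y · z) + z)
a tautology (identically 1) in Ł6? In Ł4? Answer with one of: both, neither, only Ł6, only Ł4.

In Ł6: every assignment gives 1 — tautology.
In Ł4: every assignment gives 1 — tautology.

both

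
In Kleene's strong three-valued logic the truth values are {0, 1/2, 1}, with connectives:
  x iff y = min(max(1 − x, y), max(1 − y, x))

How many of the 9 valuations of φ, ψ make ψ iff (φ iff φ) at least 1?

φ = 0, ψ = 0 ↦ 0  <
φ = 0, ψ = 1/2 ↦ 1/2  <
φ = 0, ψ = 1 ↦ 1  ≥
φ = 1/2, ψ = 0 ↦ 1/2  <
φ = 1/2, ψ = 1/2 ↦ 1/2  <
φ = 1/2, ψ = 1 ↦ 1/2  <
φ = 1, ψ = 0 ↦ 0  <
φ = 1, ψ = 1/2 ↦ 1/2  <
φ = 1, ψ = 1 ↦ 1  ≥
So 2 of the 9 assignments meet the threshold.

2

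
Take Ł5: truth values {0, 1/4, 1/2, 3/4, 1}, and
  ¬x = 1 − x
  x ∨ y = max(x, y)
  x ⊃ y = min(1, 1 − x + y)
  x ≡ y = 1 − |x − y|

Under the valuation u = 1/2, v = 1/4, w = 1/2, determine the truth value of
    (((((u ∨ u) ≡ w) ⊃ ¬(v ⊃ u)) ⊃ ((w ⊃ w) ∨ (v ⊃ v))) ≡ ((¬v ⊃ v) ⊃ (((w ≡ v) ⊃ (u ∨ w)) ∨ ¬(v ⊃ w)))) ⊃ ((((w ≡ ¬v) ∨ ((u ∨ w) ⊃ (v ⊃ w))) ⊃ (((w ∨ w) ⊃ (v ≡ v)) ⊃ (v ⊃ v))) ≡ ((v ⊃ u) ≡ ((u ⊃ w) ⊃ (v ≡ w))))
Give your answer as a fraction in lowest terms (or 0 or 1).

3/4

u ∨ u = 1/2 ∨ 1/2 = 1/2
(u ∨ u) ≡ w = 1/2 ≡ 1/2 = 1
v ⊃ u = 1/4 ⊃ 1/2 = 1
¬(v ⊃ u) = ¬1 = 0
((u ∨ u) ≡ w) ⊃ ¬(v ⊃ u) = 1 ⊃ 0 = 0
w ⊃ w = 1/2 ⊃ 1/2 = 1
v ⊃ v = 1/4 ⊃ 1/4 = 1
(w ⊃ w) ∨ (v ⊃ v) = 1 ∨ 1 = 1
(((u ∨ u) ≡ w) ⊃ ¬(v ⊃ u)) ⊃ ((w ⊃ w) ∨ (v ⊃ v)) = 0 ⊃ 1 = 1
¬v = ¬1/4 = 3/4
¬v ⊃ v = 3/4 ⊃ 1/4 = 1/2
w ≡ v = 1/2 ≡ 1/4 = 3/4
u ∨ w = 1/2 ∨ 1/2 = 1/2
(w ≡ v) ⊃ (u ∨ w) = 3/4 ⊃ 1/2 = 3/4
v ⊃ w = 1/4 ⊃ 1/2 = 1
¬(v ⊃ w) = ¬1 = 0
((w ≡ v) ⊃ (u ∨ w)) ∨ ¬(v ⊃ w) = 3/4 ∨ 0 = 3/4
(¬v ⊃ v) ⊃ (((w ≡ v) ⊃ (u ∨ w)) ∨ ¬(v ⊃ w)) = 1/2 ⊃ 3/4 = 1
((((u ∨ u) ≡ w) ⊃ ¬(v ⊃ u)) ⊃ ((w ⊃ w) ∨ (v ⊃ v))) ≡ ((¬v ⊃ v) ⊃ (((w ≡ v) ⊃ (u ∨ w)) ∨ ¬(v ⊃ w))) = 1 ≡ 1 = 1
¬v = ¬1/4 = 3/4
w ≡ ¬v = 1/2 ≡ 3/4 = 3/4
u ∨ w = 1/2 ∨ 1/2 = 1/2
v ⊃ w = 1/4 ⊃ 1/2 = 1
(u ∨ w) ⊃ (v ⊃ w) = 1/2 ⊃ 1 = 1
(w ≡ ¬v) ∨ ((u ∨ w) ⊃ (v ⊃ w)) = 3/4 ∨ 1 = 1
w ∨ w = 1/2 ∨ 1/2 = 1/2
v ≡ v = 1/4 ≡ 1/4 = 1
(w ∨ w) ⊃ (v ≡ v) = 1/2 ⊃ 1 = 1
v ⊃ v = 1/4 ⊃ 1/4 = 1
((w ∨ w) ⊃ (v ≡ v)) ⊃ (v ⊃ v) = 1 ⊃ 1 = 1
((w ≡ ¬v) ∨ ((u ∨ w) ⊃ (v ⊃ w))) ⊃ (((w ∨ w) ⊃ (v ≡ v)) ⊃ (v ⊃ v)) = 1 ⊃ 1 = 1
v ⊃ u = 1/4 ⊃ 1/2 = 1
u ⊃ w = 1/2 ⊃ 1/2 = 1
v ≡ w = 1/4 ≡ 1/2 = 3/4
(u ⊃ w) ⊃ (v ≡ w) = 1 ⊃ 3/4 = 3/4
(v ⊃ u) ≡ ((u ⊃ w) ⊃ (v ≡ w)) = 1 ≡ 3/4 = 3/4
(((w ≡ ¬v) ∨ ((u ∨ w) ⊃ (v ⊃ w))) ⊃ (((w ∨ w) ⊃ (v ≡ v)) ⊃ (v ⊃ v))) ≡ ((v ⊃ u) ≡ ((u ⊃ w) ⊃ (v ≡ w))) = 1 ≡ 3/4 = 3/4
(((((u ∨ u) ≡ w) ⊃ ¬(v ⊃ u)) ⊃ ((w ⊃ w) ∨ (v ⊃ v))) ≡ ((¬v ⊃ v) ⊃ (((w ≡ v) ⊃ (u ∨ w)) ∨ ¬(v ⊃ w)))) ⊃ ((((w ≡ ¬v) ∨ ((u ∨ w) ⊃ (v ⊃ w))) ⊃ (((w ∨ w) ⊃ (v ≡ v)) ⊃ (v ⊃ v))) ≡ ((v ⊃ u) ≡ ((u ⊃ w) ⊃ (v ≡ w)))) = 1 ⊃ 3/4 = 3/4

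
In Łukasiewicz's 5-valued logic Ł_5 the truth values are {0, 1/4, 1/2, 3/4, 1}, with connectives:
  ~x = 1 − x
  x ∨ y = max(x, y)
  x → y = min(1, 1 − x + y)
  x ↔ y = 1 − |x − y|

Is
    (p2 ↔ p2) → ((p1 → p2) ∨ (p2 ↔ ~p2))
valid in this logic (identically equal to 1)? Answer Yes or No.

No

Counterexample: take p1 = 1/4, p2 = 0.
p2 ↔ p2 = 0 ↔ 0 = 1
p1 → p2 = 1/4 → 0 = 3/4
~p2 = ~0 = 1
p2 ↔ ~p2 = 0 ↔ 1 = 0
(p1 → p2) ∨ (p2 ↔ ~p2) = 3/4 ∨ 0 = 3/4
(p2 ↔ p2) → ((p1 → p2) ∨ (p2 ↔ ~p2)) = 1 → 3/4 = 3/4
This gives 3/4 ≠ 1.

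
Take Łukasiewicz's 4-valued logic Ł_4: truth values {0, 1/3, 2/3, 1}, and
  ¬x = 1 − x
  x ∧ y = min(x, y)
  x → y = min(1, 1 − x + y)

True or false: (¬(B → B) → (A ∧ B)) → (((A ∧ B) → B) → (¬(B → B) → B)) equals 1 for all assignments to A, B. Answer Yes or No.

Yes

A = 0, B = 0 ↦ 1
A = 0, B = 1/3 ↦ 1
A = 0, B = 2/3 ↦ 1
A = 0, B = 1 ↦ 1
A = 1/3, B = 0 ↦ 1
A = 1/3, B = 1/3 ↦ 1
A = 1/3, B = 2/3 ↦ 1
A = 1/3, B = 1 ↦ 1
A = 2/3, B = 0 ↦ 1
A = 2/3, B = 1/3 ↦ 1
A = 2/3, B = 2/3 ↦ 1
A = 2/3, B = 1 ↦ 1
A = 1, B = 0 ↦ 1
A = 1, B = 1/3 ↦ 1
A = 1, B = 2/3 ↦ 1
A = 1, B = 1 ↦ 1
Every assignment gives a value ≥ 1.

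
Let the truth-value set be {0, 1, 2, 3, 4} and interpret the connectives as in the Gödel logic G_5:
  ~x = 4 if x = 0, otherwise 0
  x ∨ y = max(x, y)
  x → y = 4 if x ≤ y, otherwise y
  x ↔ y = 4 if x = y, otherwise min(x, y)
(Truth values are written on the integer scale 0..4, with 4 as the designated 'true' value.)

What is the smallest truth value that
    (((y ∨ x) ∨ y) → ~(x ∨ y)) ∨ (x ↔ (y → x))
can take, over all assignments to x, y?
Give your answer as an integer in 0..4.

1

Take x = 1, y = 0:
y ∨ x = 0 ∨ 1 = 1
(y ∨ x) ∨ y = 1 ∨ 0 = 1
x ∨ y = 1 ∨ 0 = 1
~(x ∨ y) = ~1 = 0
((y ∨ x) ∨ y) → ~(x ∨ y) = 1 → 0 = 0
y → x = 0 → 1 = 4
x ↔ (y → x) = 1 ↔ 4 = 1
(((y ∨ x) ∨ y) → ~(x ∨ y)) ∨ (x ↔ (y → x)) = 0 ∨ 1 = 1
No assignment yields a value below 1, so this is the minimum.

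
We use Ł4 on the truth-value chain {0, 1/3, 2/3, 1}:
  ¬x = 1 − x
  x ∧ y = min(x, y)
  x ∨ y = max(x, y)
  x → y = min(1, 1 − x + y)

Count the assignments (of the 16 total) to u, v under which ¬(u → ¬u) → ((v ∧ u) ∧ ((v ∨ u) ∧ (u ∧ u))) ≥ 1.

12

u = 0, v = 0 ↦ 1  ≥
u = 0, v = 1/3 ↦ 1  ≥
u = 0, v = 2/3 ↦ 1  ≥
u = 0, v = 1 ↦ 1  ≥
u = 1/3, v = 0 ↦ 1  ≥
u = 1/3, v = 1/3 ↦ 1  ≥
u = 1/3, v = 2/3 ↦ 1  ≥
u = 1/3, v = 1 ↦ 1  ≥
u = 2/3, v = 0 ↦ 2/3  <
u = 2/3, v = 1/3 ↦ 1  ≥
u = 2/3, v = 2/3 ↦ 1  ≥
u = 2/3, v = 1 ↦ 1  ≥
u = 1, v = 0 ↦ 0  <
u = 1, v = 1/3 ↦ 1/3  <
u = 1, v = 2/3 ↦ 2/3  <
u = 1, v = 1 ↦ 1  ≥
So 12 of the 16 assignments meet the threshold.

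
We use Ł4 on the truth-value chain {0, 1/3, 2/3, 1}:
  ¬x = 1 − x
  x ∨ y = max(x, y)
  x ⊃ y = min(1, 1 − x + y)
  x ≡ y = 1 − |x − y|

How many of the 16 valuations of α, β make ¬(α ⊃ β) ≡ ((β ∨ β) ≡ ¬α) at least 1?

α = 0, β = 0 ↦ 1  ≥
α = 0, β = 1/3 ↦ 2/3  <
α = 0, β = 2/3 ↦ 1/3  <
α = 0, β = 1 ↦ 0  <
α = 1/3, β = 0 ↦ 1  ≥
α = 1/3, β = 1/3 ↦ 1/3  <
α = 1/3, β = 2/3 ↦ 0  <
α = 1/3, β = 1 ↦ 1/3  <
α = 2/3, β = 0 ↦ 1  ≥
α = 2/3, β = 1/3 ↦ 1/3  <
α = 2/3, β = 2/3 ↦ 1/3  <
α = 2/3, β = 1 ↦ 2/3  <
α = 1, β = 0 ↦ 1  ≥
α = 1, β = 1/3 ↦ 1  ≥
α = 1, β = 2/3 ↦ 1  ≥
α = 1, β = 1 ↦ 1  ≥
So 7 of the 16 assignments meet the threshold.

7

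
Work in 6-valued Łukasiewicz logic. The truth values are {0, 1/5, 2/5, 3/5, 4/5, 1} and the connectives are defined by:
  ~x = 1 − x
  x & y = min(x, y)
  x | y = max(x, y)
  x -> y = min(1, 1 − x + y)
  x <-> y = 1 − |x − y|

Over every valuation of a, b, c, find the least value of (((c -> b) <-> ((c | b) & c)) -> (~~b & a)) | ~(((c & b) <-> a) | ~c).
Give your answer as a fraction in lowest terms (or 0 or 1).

Take a = 0, b = 0, c = 2/5:
c -> b = 2/5 -> 0 = 3/5
c | b = 2/5 | 0 = 2/5
(c | b) & c = 2/5 & 2/5 = 2/5
(c -> b) <-> ((c | b) & c) = 3/5 <-> 2/5 = 4/5
~b = ~0 = 1
~~b = ~1 = 0
~~b & a = 0 & 0 = 0
((c -> b) <-> ((c | b) & c)) -> (~~b & a) = 4/5 -> 0 = 1/5
c & b = 2/5 & 0 = 0
(c & b) <-> a = 0 <-> 0 = 1
~c = ~2/5 = 3/5
((c & b) <-> a) | ~c = 1 | 3/5 = 1
~(((c & b) <-> a) | ~c) = ~1 = 0
(((c -> b) <-> ((c | b) & c)) -> (~~b & a)) | ~(((c & b) <-> a) | ~c) = 1/5 | 0 = 1/5
No assignment yields a value below 1/5, so this is the minimum.

1/5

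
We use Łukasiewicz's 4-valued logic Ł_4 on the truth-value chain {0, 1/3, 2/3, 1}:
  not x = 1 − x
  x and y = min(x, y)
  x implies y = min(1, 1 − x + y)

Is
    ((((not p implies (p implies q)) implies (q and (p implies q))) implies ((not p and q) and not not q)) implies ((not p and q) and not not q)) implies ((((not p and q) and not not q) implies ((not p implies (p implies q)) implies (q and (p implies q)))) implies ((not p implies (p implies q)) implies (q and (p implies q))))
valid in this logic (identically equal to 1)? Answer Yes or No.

p = 0, q = 0 ↦ 1
p = 0, q = 1/3 ↦ 1
p = 0, q = 2/3 ↦ 1
p = 0, q = 1 ↦ 1
p = 1/3, q = 0 ↦ 1
p = 1/3, q = 1/3 ↦ 1
p = 1/3, q = 2/3 ↦ 1
p = 1/3, q = 1 ↦ 1
p = 2/3, q = 0 ↦ 1
p = 2/3, q = 1/3 ↦ 1
p = 2/3, q = 2/3 ↦ 1
p = 2/3, q = 1 ↦ 1
p = 1, q = 0 ↦ 1
p = 1, q = 1/3 ↦ 1
p = 1, q = 2/3 ↦ 1
p = 1, q = 1 ↦ 1
Every assignment gives a value ≥ 1.

Yes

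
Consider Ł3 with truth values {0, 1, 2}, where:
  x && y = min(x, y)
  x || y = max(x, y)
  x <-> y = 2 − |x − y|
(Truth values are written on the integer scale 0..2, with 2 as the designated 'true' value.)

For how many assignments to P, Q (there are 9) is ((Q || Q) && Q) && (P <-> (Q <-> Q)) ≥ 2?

P = 0, Q = 0 ↦ 0  <
P = 0, Q = 1 ↦ 0  <
P = 0, Q = 2 ↦ 0  <
P = 1, Q = 0 ↦ 0  <
P = 1, Q = 1 ↦ 1  <
P = 1, Q = 2 ↦ 1  <
P = 2, Q = 0 ↦ 0  <
P = 2, Q = 1 ↦ 1  <
P = 2, Q = 2 ↦ 2  ≥
So 1 of the 9 assignments meets the threshold.

1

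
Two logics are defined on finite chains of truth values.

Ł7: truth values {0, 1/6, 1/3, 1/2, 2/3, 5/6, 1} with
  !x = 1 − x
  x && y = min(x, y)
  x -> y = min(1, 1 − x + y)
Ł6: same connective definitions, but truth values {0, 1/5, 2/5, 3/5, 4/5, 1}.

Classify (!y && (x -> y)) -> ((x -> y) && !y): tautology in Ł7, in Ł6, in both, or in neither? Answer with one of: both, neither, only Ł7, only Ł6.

both

In Ł7: every assignment gives 1 — tautology.
In Ł6: every assignment gives 1 — tautology.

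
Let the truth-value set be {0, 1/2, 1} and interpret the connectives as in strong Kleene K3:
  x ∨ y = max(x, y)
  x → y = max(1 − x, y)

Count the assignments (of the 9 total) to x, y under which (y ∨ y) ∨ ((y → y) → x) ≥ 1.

x = 0, y = 0 ↦ 0  <
x = 0, y = 1/2 ↦ 1/2  <
x = 0, y = 1 ↦ 1  ≥
x = 1/2, y = 0 ↦ 1/2  <
x = 1/2, y = 1/2 ↦ 1/2  <
x = 1/2, y = 1 ↦ 1  ≥
x = 1, y = 0 ↦ 1  ≥
x = 1, y = 1/2 ↦ 1  ≥
x = 1, y = 1 ↦ 1  ≥
So 5 of the 9 assignments meet the threshold.

5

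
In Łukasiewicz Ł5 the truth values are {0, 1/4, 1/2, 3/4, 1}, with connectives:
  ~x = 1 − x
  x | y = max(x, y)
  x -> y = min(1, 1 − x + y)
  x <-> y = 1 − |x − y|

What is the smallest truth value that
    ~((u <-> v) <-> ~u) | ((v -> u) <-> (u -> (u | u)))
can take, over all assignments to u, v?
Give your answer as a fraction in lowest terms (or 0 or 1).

Take u = 0, v = 1/2:
u <-> v = 0 <-> 1/2 = 1/2
~u = ~0 = 1
(u <-> v) <-> ~u = 1/2 <-> 1 = 1/2
~((u <-> v) <-> ~u) = ~1/2 = 1/2
v -> u = 1/2 -> 0 = 1/2
u | u = 0 | 0 = 0
u -> (u | u) = 0 -> 0 = 1
(v -> u) <-> (u -> (u | u)) = 1/2 <-> 1 = 1/2
~((u <-> v) <-> ~u) | ((v -> u) <-> (u -> (u | u))) = 1/2 | 1/2 = 1/2
No assignment yields a value below 1/2, so this is the minimum.

1/2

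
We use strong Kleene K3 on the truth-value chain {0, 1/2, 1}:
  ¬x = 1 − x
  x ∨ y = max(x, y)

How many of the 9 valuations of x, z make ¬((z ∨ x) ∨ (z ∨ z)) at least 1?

1

x = 0, z = 0 ↦ 1  ≥
x = 0, z = 1/2 ↦ 1/2  <
x = 0, z = 1 ↦ 0  <
x = 1/2, z = 0 ↦ 1/2  <
x = 1/2, z = 1/2 ↦ 1/2  <
x = 1/2, z = 1 ↦ 0  <
x = 1, z = 0 ↦ 0  <
x = 1, z = 1/2 ↦ 0  <
x = 1, z = 1 ↦ 0  <
So 1 of the 9 assignments meets the threshold.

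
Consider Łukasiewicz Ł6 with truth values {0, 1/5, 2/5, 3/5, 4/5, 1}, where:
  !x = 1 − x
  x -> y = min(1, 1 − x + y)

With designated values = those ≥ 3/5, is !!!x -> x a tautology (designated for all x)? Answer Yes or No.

No

Counterexample: take x = 0.
!x = !0 = 1
!!x = !1 = 0
!!!x = !0 = 1
!!!x -> x = 1 -> 0 = 0
This gives 0, which is below 3/5.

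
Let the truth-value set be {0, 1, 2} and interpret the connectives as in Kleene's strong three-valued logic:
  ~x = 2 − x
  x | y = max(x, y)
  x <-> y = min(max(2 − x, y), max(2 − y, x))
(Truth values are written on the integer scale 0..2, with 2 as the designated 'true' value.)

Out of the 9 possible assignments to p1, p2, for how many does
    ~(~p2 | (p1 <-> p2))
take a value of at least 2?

p1 = 0, p2 = 0 ↦ 0  <
p1 = 0, p2 = 1 ↦ 1  <
p1 = 0, p2 = 2 ↦ 2  ≥
p1 = 1, p2 = 0 ↦ 0  <
p1 = 1, p2 = 1 ↦ 1  <
p1 = 1, p2 = 2 ↦ 1  <
p1 = 2, p2 = 0 ↦ 0  <
p1 = 2, p2 = 1 ↦ 1  <
p1 = 2, p2 = 2 ↦ 0  <
So 1 of the 9 assignments meets the threshold.

1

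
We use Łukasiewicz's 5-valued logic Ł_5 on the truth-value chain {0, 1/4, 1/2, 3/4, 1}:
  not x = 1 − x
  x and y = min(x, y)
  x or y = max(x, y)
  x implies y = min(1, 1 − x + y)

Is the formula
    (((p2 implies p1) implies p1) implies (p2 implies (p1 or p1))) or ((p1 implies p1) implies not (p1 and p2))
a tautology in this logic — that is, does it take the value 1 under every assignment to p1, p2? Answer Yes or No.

Counterexample: take p1 = 1/4, p2 = 3/4.
p2 implies p1 = 3/4 implies 1/4 = 1/2
(p2 implies p1) implies p1 = 1/2 implies 1/4 = 3/4
p1 or p1 = 1/4 or 1/4 = 1/4
p2 implies (p1 or p1) = 3/4 implies 1/4 = 1/2
((p2 implies p1) implies p1) implies (p2 implies (p1 or p1)) = 3/4 implies 1/2 = 3/4
p1 implies p1 = 1/4 implies 1/4 = 1
p1 and p2 = 1/4 and 3/4 = 1/4
not (p1 and p2) = not 1/4 = 3/4
(p1 implies p1) implies not (p1 and p2) = 1 implies 3/4 = 3/4
(((p2 implies p1) implies p1) implies (p2 implies (p1 or p1))) or ((p1 implies p1) implies not (p1 and p2)) = 3/4 or 3/4 = 3/4
This gives 3/4 ≠ 1.

No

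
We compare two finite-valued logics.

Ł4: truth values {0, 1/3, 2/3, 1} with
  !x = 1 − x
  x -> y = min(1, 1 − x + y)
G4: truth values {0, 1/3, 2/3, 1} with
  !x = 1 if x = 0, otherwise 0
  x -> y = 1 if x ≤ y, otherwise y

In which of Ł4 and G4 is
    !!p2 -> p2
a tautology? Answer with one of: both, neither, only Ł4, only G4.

only Ł4

In Ł4: every assignment gives 1 — tautology.
In G4: at p2 = 1/3 the value is 1/3 — not a tautology.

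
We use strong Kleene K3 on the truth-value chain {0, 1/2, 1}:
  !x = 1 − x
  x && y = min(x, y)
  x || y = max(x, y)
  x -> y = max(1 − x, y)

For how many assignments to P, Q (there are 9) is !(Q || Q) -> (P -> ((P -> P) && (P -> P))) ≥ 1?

P = 0, Q = 0 ↦ 1  ≥
P = 0, Q = 1/2 ↦ 1  ≥
P = 0, Q = 1 ↦ 1  ≥
P = 1/2, Q = 0 ↦ 1/2  <
P = 1/2, Q = 1/2 ↦ 1/2  <
P = 1/2, Q = 1 ↦ 1  ≥
P = 1, Q = 0 ↦ 1  ≥
P = 1, Q = 1/2 ↦ 1  ≥
P = 1, Q = 1 ↦ 1  ≥
So 7 of the 9 assignments meet the threshold.

7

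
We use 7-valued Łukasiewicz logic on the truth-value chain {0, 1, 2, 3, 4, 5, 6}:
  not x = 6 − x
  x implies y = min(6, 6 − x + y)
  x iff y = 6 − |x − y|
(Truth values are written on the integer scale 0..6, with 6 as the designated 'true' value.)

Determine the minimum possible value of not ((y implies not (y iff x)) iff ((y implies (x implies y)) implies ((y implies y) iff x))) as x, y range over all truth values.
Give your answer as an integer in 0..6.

0

Take x = 3, y = 3:
y iff x = 3 iff 3 = 6
not (y iff x) = not 6 = 0
y implies not (y iff x) = 3 implies 0 = 3
x implies y = 3 implies 3 = 6
y implies (x implies y) = 3 implies 6 = 6
y implies y = 3 implies 3 = 6
(y implies y) iff x = 6 iff 3 = 3
(y implies (x implies y)) implies ((y implies y) iff x) = 6 implies 3 = 3
(y implies not (y iff x)) iff ((y implies (x implies y)) implies ((y implies y) iff x)) = 3 iff 3 = 6
not ((y implies not (y iff x)) iff ((y implies (x implies y)) implies ((y implies y) iff x))) = not 6 = 0
No assignment yields a value below 0, so this is the minimum.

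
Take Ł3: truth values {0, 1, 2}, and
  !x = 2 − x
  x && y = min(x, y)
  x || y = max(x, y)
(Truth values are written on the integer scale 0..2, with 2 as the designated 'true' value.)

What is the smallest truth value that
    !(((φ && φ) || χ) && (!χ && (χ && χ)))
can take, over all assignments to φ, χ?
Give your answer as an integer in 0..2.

1

Take φ = 0, χ = 1:
φ && φ = 0 && 0 = 0
(φ && φ) || χ = 0 || 1 = 1
!χ = !1 = 1
χ && χ = 1 && 1 = 1
!χ && (χ && χ) = 1 && 1 = 1
((φ && φ) || χ) && (!χ && (χ && χ)) = 1 && 1 = 1
!(((φ && φ) || χ) && (!χ && (χ && χ))) = !1 = 1
No assignment yields a value below 1, so this is the minimum.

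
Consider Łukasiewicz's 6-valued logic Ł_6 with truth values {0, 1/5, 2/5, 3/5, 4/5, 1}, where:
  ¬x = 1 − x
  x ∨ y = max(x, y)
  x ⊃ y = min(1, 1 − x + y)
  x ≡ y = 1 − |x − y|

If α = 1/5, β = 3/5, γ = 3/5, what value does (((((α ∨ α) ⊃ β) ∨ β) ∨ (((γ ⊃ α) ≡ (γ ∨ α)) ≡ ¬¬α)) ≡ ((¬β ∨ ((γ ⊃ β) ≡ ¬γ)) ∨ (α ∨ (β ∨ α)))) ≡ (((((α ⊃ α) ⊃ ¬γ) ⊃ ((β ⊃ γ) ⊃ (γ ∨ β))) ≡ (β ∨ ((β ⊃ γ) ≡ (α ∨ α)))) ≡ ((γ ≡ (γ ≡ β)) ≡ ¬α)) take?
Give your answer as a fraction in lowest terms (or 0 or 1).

4/5

α ∨ α = 1/5 ∨ 1/5 = 1/5
(α ∨ α) ⊃ β = 1/5 ⊃ 3/5 = 1
((α ∨ α) ⊃ β) ∨ β = 1 ∨ 3/5 = 1
γ ⊃ α = 3/5 ⊃ 1/5 = 3/5
γ ∨ α = 3/5 ∨ 1/5 = 3/5
(γ ⊃ α) ≡ (γ ∨ α) = 3/5 ≡ 3/5 = 1
¬α = ¬1/5 = 4/5
¬¬α = ¬4/5 = 1/5
((γ ⊃ α) ≡ (γ ∨ α)) ≡ ¬¬α = 1 ≡ 1/5 = 1/5
(((α ∨ α) ⊃ β) ∨ β) ∨ (((γ ⊃ α) ≡ (γ ∨ α)) ≡ ¬¬α) = 1 ∨ 1/5 = 1
¬β = ¬3/5 = 2/5
γ ⊃ β = 3/5 ⊃ 3/5 = 1
¬γ = ¬3/5 = 2/5
(γ ⊃ β) ≡ ¬γ = 1 ≡ 2/5 = 2/5
¬β ∨ ((γ ⊃ β) ≡ ¬γ) = 2/5 ∨ 2/5 = 2/5
β ∨ α = 3/5 ∨ 1/5 = 3/5
α ∨ (β ∨ α) = 1/5 ∨ 3/5 = 3/5
(¬β ∨ ((γ ⊃ β) ≡ ¬γ)) ∨ (α ∨ (β ∨ α)) = 2/5 ∨ 3/5 = 3/5
((((α ∨ α) ⊃ β) ∨ β) ∨ (((γ ⊃ α) ≡ (γ ∨ α)) ≡ ¬¬α)) ≡ ((¬β ∨ ((γ ⊃ β) ≡ ¬γ)) ∨ (α ∨ (β ∨ α))) = 1 ≡ 3/5 = 3/5
α ⊃ α = 1/5 ⊃ 1/5 = 1
¬γ = ¬3/5 = 2/5
(α ⊃ α) ⊃ ¬γ = 1 ⊃ 2/5 = 2/5
β ⊃ γ = 3/5 ⊃ 3/5 = 1
γ ∨ β = 3/5 ∨ 3/5 = 3/5
(β ⊃ γ) ⊃ (γ ∨ β) = 1 ⊃ 3/5 = 3/5
((α ⊃ α) ⊃ ¬γ) ⊃ ((β ⊃ γ) ⊃ (γ ∨ β)) = 2/5 ⊃ 3/5 = 1
β ⊃ γ = 3/5 ⊃ 3/5 = 1
α ∨ α = 1/5 ∨ 1/5 = 1/5
(β ⊃ γ) ≡ (α ∨ α) = 1 ≡ 1/5 = 1/5
β ∨ ((β ⊃ γ) ≡ (α ∨ α)) = 3/5 ∨ 1/5 = 3/5
(((α ⊃ α) ⊃ ¬γ) ⊃ ((β ⊃ γ) ⊃ (γ ∨ β))) ≡ (β ∨ ((β ⊃ γ) ≡ (α ∨ α))) = 1 ≡ 3/5 = 3/5
γ ≡ β = 3/5 ≡ 3/5 = 1
γ ≡ (γ ≡ β) = 3/5 ≡ 1 = 3/5
¬α = ¬1/5 = 4/5
(γ ≡ (γ ≡ β)) ≡ ¬α = 3/5 ≡ 4/5 = 4/5
((((α ⊃ α) ⊃ ¬γ) ⊃ ((β ⊃ γ) ⊃ (γ ∨ β))) ≡ (β ∨ ((β ⊃ γ) ≡ (α ∨ α)))) ≡ ((γ ≡ (γ ≡ β)) ≡ ¬α) = 3/5 ≡ 4/5 = 4/5
(((((α ∨ α) ⊃ β) ∨ β) ∨ (((γ ⊃ α) ≡ (γ ∨ α)) ≡ ¬¬α)) ≡ ((¬β ∨ ((γ ⊃ β) ≡ ¬γ)) ∨ (α ∨ (β ∨ α)))) ≡ (((((α ⊃ α) ⊃ ¬γ) ⊃ ((β ⊃ γ) ⊃ (γ ∨ β))) ≡ (β ∨ ((β ⊃ γ) ≡ (α ∨ α)))) ≡ ((γ ≡ (γ ≡ β)) ≡ ¬α)) = 3/5 ≡ 4/5 = 4/5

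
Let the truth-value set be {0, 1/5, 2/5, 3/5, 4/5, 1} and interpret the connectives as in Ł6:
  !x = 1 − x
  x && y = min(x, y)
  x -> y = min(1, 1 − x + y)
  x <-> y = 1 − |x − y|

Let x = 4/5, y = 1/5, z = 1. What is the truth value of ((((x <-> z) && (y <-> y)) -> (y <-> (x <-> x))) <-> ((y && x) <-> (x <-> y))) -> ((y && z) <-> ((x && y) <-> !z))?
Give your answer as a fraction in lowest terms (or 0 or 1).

4/5

x <-> z = 4/5 <-> 1 = 4/5
y <-> y = 1/5 <-> 1/5 = 1
(x <-> z) && (y <-> y) = 4/5 && 1 = 4/5
x <-> x = 4/5 <-> 4/5 = 1
y <-> (x <-> x) = 1/5 <-> 1 = 1/5
((x <-> z) && (y <-> y)) -> (y <-> (x <-> x)) = 4/5 -> 1/5 = 2/5
y && x = 1/5 && 4/5 = 1/5
x <-> y = 4/5 <-> 1/5 = 2/5
(y && x) <-> (x <-> y) = 1/5 <-> 2/5 = 4/5
(((x <-> z) && (y <-> y)) -> (y <-> (x <-> x))) <-> ((y && x) <-> (x <-> y)) = 2/5 <-> 4/5 = 3/5
y && z = 1/5 && 1 = 1/5
x && y = 4/5 && 1/5 = 1/5
!z = !1 = 0
(x && y) <-> !z = 1/5 <-> 0 = 4/5
(y && z) <-> ((x && y) <-> !z) = 1/5 <-> 4/5 = 2/5
((((x <-> z) && (y <-> y)) -> (y <-> (x <-> x))) <-> ((y && x) <-> (x <-> y))) -> ((y && z) <-> ((x && y) <-> !z)) = 3/5 -> 2/5 = 4/5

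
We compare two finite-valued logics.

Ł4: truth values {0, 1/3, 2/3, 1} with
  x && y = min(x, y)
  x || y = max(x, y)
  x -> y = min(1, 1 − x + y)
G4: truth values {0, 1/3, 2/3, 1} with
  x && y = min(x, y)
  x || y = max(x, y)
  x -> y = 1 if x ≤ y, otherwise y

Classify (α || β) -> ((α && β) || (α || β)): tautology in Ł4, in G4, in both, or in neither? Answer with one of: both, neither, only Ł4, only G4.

In Ł4: every assignment gives 1 — tautology.
In G4: every assignment gives 1 — tautology.

both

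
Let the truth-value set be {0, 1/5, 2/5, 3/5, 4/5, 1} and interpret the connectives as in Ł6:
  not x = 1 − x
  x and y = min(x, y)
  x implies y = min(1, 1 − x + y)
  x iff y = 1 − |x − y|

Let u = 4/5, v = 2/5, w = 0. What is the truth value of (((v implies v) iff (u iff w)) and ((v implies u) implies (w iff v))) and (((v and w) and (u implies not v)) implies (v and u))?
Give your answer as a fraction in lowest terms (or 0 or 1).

v implies v = 2/5 implies 2/5 = 1
u iff w = 4/5 iff 0 = 1/5
(v implies v) iff (u iff w) = 1 iff 1/5 = 1/5
v implies u = 2/5 implies 4/5 = 1
w iff v = 0 iff 2/5 = 3/5
(v implies u) implies (w iff v) = 1 implies 3/5 = 3/5
((v implies v) iff (u iff w)) and ((v implies u) implies (w iff v)) = 1/5 and 3/5 = 1/5
v and w = 2/5 and 0 = 0
not v = not 2/5 = 3/5
u implies not v = 4/5 implies 3/5 = 4/5
(v and w) and (u implies not v) = 0 and 4/5 = 0
v and u = 2/5 and 4/5 = 2/5
((v and w) and (u implies not v)) implies (v and u) = 0 implies 2/5 = 1
(((v implies v) iff (u iff w)) and ((v implies u) implies (w iff v))) and (((v and w) and (u implies not v)) implies (v and u)) = 1/5 and 1 = 1/5

1/5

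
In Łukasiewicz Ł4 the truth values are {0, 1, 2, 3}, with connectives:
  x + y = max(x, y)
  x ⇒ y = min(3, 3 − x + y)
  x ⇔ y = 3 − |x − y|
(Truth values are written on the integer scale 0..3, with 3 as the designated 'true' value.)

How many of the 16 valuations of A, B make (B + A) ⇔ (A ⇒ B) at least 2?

A = 0, B = 0 ↦ 0  <
A = 0, B = 1 ↦ 1  <
A = 0, B = 2 ↦ 2  ≥
A = 0, B = 3 ↦ 3  ≥
A = 1, B = 0 ↦ 2  ≥
A = 1, B = 1 ↦ 1  <
A = 1, B = 2 ↦ 2  ≥
A = 1, B = 3 ↦ 3  ≥
A = 2, B = 0 ↦ 2  ≥
A = 2, B = 1 ↦ 3  ≥
A = 2, B = 2 ↦ 2  ≥
A = 2, B = 3 ↦ 3  ≥
A = 3, B = 0 ↦ 0  <
A = 3, B = 1 ↦ 1  <
A = 3, B = 2 ↦ 2  ≥
A = 3, B = 3 ↦ 3  ≥
So 11 of the 16 assignments meet the threshold.

11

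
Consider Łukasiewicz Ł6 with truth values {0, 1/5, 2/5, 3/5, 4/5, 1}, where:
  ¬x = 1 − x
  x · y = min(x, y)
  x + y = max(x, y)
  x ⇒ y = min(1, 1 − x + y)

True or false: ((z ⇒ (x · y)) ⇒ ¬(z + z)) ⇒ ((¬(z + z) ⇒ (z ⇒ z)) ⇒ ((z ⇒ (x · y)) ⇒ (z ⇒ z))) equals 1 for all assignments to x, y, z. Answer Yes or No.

Yes

At x = 1/5, y = 0, z = 4/5, for instance:
x · y = 1/5 · 0 = 0
z ⇒ (x · y) = 4/5 ⇒ 0 = 1/5
z + z = 4/5 + 4/5 = 4/5
¬(z + z) = ¬4/5 = 1/5
(z ⇒ (x · y)) ⇒ ¬(z + z) = 1/5 ⇒ 1/5 = 1
z ⇒ z = 4/5 ⇒ 4/5 = 1
¬(z + z) ⇒ (z ⇒ z) = 1/5 ⇒ 1 = 1
(z ⇒ (x · y)) ⇒ (z ⇒ z) = 1/5 ⇒ 1 = 1
(¬(z + z) ⇒ (z ⇒ z)) ⇒ ((z ⇒ (x · y)) ⇒ (z ⇒ z)) = 1 ⇒ 1 = 1
((z ⇒ (x · y)) ⇒ ¬(z + z)) ⇒ ((¬(z + z) ⇒ (z ⇒ z)) ⇒ ((z ⇒ (x · y)) ⇒ (z ⇒ z))) = 1 ⇒ 1 = 1
and checking the remaining 215 assignments likewise gives ≥ 1 in every case.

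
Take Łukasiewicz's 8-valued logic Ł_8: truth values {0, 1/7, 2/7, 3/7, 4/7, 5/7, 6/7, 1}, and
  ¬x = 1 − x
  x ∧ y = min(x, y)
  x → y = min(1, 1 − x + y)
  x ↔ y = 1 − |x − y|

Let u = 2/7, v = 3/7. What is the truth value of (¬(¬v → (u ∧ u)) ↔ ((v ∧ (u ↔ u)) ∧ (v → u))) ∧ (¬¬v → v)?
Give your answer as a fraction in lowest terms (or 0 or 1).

¬v = ¬3/7 = 4/7
u ∧ u = 2/7 ∧ 2/7 = 2/7
¬v → (u ∧ u) = 4/7 → 2/7 = 5/7
¬(¬v → (u ∧ u)) = ¬5/7 = 2/7
u ↔ u = 2/7 ↔ 2/7 = 1
v ∧ (u ↔ u) = 3/7 ∧ 1 = 3/7
v → u = 3/7 → 2/7 = 6/7
(v ∧ (u ↔ u)) ∧ (v → u) = 3/7 ∧ 6/7 = 3/7
¬(¬v → (u ∧ u)) ↔ ((v ∧ (u ↔ u)) ∧ (v → u)) = 2/7 ↔ 3/7 = 6/7
¬v = ¬3/7 = 4/7
¬¬v = ¬4/7 = 3/7
¬¬v → v = 3/7 → 3/7 = 1
(¬(¬v → (u ∧ u)) ↔ ((v ∧ (u ↔ u)) ∧ (v → u))) ∧ (¬¬v → v) = 6/7 ∧ 1 = 6/7

6/7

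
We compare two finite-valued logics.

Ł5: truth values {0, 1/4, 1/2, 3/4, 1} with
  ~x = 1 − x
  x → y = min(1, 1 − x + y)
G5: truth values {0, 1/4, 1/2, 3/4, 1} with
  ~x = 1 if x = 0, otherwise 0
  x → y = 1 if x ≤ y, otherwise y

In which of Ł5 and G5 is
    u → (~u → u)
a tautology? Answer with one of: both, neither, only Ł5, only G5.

both

In Ł5: every assignment gives 1 — tautology.
In G5: every assignment gives 1 — tautology.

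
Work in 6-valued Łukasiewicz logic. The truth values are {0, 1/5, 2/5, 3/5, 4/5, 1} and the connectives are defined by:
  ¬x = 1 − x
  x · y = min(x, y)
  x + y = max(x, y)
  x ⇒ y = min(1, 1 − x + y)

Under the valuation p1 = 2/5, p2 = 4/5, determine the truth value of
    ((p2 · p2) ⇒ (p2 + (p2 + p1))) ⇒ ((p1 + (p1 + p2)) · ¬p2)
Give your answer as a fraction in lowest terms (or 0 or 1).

1/5

p2 · p2 = 4/5 · 4/5 = 4/5
p2 + p1 = 4/5 + 2/5 = 4/5
p2 + (p2 + p1) = 4/5 + 4/5 = 4/5
(p2 · p2) ⇒ (p2 + (p2 + p1)) = 4/5 ⇒ 4/5 = 1
p1 + p2 = 2/5 + 4/5 = 4/5
p1 + (p1 + p2) = 2/5 + 4/5 = 4/5
¬p2 = ¬4/5 = 1/5
(p1 + (p1 + p2)) · ¬p2 = 4/5 · 1/5 = 1/5
((p2 · p2) ⇒ (p2 + (p2 + p1))) ⇒ ((p1 + (p1 + p2)) · ¬p2) = 1 ⇒ 1/5 = 1/5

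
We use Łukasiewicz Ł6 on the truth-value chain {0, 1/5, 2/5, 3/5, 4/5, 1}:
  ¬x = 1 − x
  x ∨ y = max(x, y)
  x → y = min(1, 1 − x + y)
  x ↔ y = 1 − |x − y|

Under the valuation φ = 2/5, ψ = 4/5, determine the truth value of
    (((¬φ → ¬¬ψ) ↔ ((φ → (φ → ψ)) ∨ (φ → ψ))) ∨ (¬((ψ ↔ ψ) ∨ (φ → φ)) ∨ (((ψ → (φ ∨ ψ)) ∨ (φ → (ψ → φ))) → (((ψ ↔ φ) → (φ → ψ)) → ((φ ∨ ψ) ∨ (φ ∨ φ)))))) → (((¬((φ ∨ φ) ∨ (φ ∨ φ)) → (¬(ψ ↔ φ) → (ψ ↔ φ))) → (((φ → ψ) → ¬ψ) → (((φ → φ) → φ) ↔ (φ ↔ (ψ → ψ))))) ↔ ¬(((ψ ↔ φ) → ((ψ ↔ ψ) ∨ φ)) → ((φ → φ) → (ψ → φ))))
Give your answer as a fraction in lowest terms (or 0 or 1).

¬φ = ¬2/5 = 3/5
¬ψ = ¬4/5 = 1/5
¬¬ψ = ¬1/5 = 4/5
¬φ → ¬¬ψ = 3/5 → 4/5 = 1
φ → ψ = 2/5 → 4/5 = 1
φ → (φ → ψ) = 2/5 → 1 = 1
φ → ψ = 2/5 → 4/5 = 1
(φ → (φ → ψ)) ∨ (φ → ψ) = 1 ∨ 1 = 1
(¬φ → ¬¬ψ) ↔ ((φ → (φ → ψ)) ∨ (φ → ψ)) = 1 ↔ 1 = 1
ψ ↔ ψ = 4/5 ↔ 4/5 = 1
φ → φ = 2/5 → 2/5 = 1
(ψ ↔ ψ) ∨ (φ → φ) = 1 ∨ 1 = 1
¬((ψ ↔ ψ) ∨ (φ → φ)) = ¬1 = 0
φ ∨ ψ = 2/5 ∨ 4/5 = 4/5
ψ → (φ ∨ ψ) = 4/5 → 4/5 = 1
ψ → φ = 4/5 → 2/5 = 3/5
φ → (ψ → φ) = 2/5 → 3/5 = 1
(ψ → (φ ∨ ψ)) ∨ (φ → (ψ → φ)) = 1 ∨ 1 = 1
ψ ↔ φ = 4/5 ↔ 2/5 = 3/5
φ → ψ = 2/5 → 4/5 = 1
(ψ ↔ φ) → (φ → ψ) = 3/5 → 1 = 1
φ ∨ ψ = 2/5 ∨ 4/5 = 4/5
φ ∨ φ = 2/5 ∨ 2/5 = 2/5
(φ ∨ ψ) ∨ (φ ∨ φ) = 4/5 ∨ 2/5 = 4/5
((ψ ↔ φ) → (φ → ψ)) → ((φ ∨ ψ) ∨ (φ ∨ φ)) = 1 → 4/5 = 4/5
((ψ → (φ ∨ ψ)) ∨ (φ → (ψ → φ))) → (((ψ ↔ φ) → (φ → ψ)) → ((φ ∨ ψ) ∨ (φ ∨ φ))) = 1 → 4/5 = 4/5
¬((ψ ↔ ψ) ∨ (φ → φ)) ∨ (((ψ → (φ ∨ ψ)) ∨ (φ → (ψ → φ))) → (((ψ ↔ φ) → (φ → ψ)) → ((φ ∨ ψ) ∨ (φ ∨ φ)))) = 0 ∨ 4/5 = 4/5
((¬φ → ¬¬ψ) ↔ ((φ → (φ → ψ)) ∨ (φ → ψ))) ∨ (¬((ψ ↔ ψ) ∨ (φ → φ)) ∨ (((ψ → (φ ∨ ψ)) ∨ (φ → (ψ → φ))) → (((ψ ↔ φ) → (φ → ψ)) → ((φ ∨ ψ) ∨ (φ ∨ φ))))) = 1 ∨ 4/5 = 1
φ ∨ φ = 2/5 ∨ 2/5 = 2/5
φ ∨ φ = 2/5 ∨ 2/5 = 2/5
(φ ∨ φ) ∨ (φ ∨ φ) = 2/5 ∨ 2/5 = 2/5
¬((φ ∨ φ) ∨ (φ ∨ φ)) = ¬2/5 = 3/5
ψ ↔ φ = 4/5 ↔ 2/5 = 3/5
¬(ψ ↔ φ) = ¬3/5 = 2/5
ψ ↔ φ = 4/5 ↔ 2/5 = 3/5
¬(ψ ↔ φ) → (ψ ↔ φ) = 2/5 → 3/5 = 1
¬((φ ∨ φ) ∨ (φ ∨ φ)) → (¬(ψ ↔ φ) → (ψ ↔ φ)) = 3/5 → 1 = 1
φ → ψ = 2/5 → 4/5 = 1
¬ψ = ¬4/5 = 1/5
(φ → ψ) → ¬ψ = 1 → 1/5 = 1/5
φ → φ = 2/5 → 2/5 = 1
(φ → φ) → φ = 1 → 2/5 = 2/5
ψ → ψ = 4/5 → 4/5 = 1
φ ↔ (ψ → ψ) = 2/5 ↔ 1 = 2/5
((φ → φ) → φ) ↔ (φ ↔ (ψ → ψ)) = 2/5 ↔ 2/5 = 1
((φ → ψ) → ¬ψ) → (((φ → φ) → φ) ↔ (φ ↔ (ψ → ψ))) = 1/5 → 1 = 1
(¬((φ ∨ φ) ∨ (φ ∨ φ)) → (¬(ψ ↔ φ) → (ψ ↔ φ))) → (((φ → ψ) → ¬ψ) → (((φ → φ) → φ) ↔ (φ ↔ (ψ → ψ)))) = 1 → 1 = 1
ψ ↔ φ = 4/5 ↔ 2/5 = 3/5
ψ ↔ ψ = 4/5 ↔ 4/5 = 1
(ψ ↔ ψ) ∨ φ = 1 ∨ 2/5 = 1
(ψ ↔ φ) → ((ψ ↔ ψ) ∨ φ) = 3/5 → 1 = 1
φ → φ = 2/5 → 2/5 = 1
ψ → φ = 4/5 → 2/5 = 3/5
(φ → φ) → (ψ → φ) = 1 → 3/5 = 3/5
((ψ ↔ φ) → ((ψ ↔ ψ) ∨ φ)) → ((φ → φ) → (ψ → φ)) = 1 → 3/5 = 3/5
¬(((ψ ↔ φ) → ((ψ ↔ ψ) ∨ φ)) → ((φ → φ) → (ψ → φ))) = ¬3/5 = 2/5
((¬((φ ∨ φ) ∨ (φ ∨ φ)) → (¬(ψ ↔ φ) → (ψ ↔ φ))) → (((φ → ψ) → ¬ψ) → (((φ → φ) → φ) ↔ (φ ↔ (ψ → ψ))))) ↔ ¬(((ψ ↔ φ) → ((ψ ↔ ψ) ∨ φ)) → ((φ → φ) → (ψ → φ))) = 1 ↔ 2/5 = 2/5
(((¬φ → ¬¬ψ) ↔ ((φ → (φ → ψ)) ∨ (φ → ψ))) ∨ (¬((ψ ↔ ψ) ∨ (φ → φ)) ∨ (((ψ → (φ ∨ ψ)) ∨ (φ → (ψ → φ))) → (((ψ ↔ φ) → (φ → ψ)) → ((φ ∨ ψ) ∨ (φ ∨ φ)))))) → (((¬((φ ∨ φ) ∨ (φ ∨ φ)) → (¬(ψ ↔ φ) → (ψ ↔ φ))) → (((φ → ψ) → ¬ψ) → (((φ → φ) → φ) ↔ (φ ↔ (ψ → ψ))))) ↔ ¬(((ψ ↔ φ) → ((ψ ↔ ψ) ∨ φ)) → ((φ → φ) → (ψ → φ)))) = 1 → 2/5 = 2/5

2/5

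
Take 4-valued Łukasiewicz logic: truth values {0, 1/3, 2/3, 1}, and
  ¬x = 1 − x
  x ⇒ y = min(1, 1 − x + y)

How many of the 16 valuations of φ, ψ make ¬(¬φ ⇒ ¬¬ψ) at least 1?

φ = 0, ψ = 0 ↦ 1  ≥
φ = 0, ψ = 1/3 ↦ 2/3  <
φ = 0, ψ = 2/3 ↦ 1/3  <
φ = 0, ψ = 1 ↦ 0  <
φ = 1/3, ψ = 0 ↦ 2/3  <
φ = 1/3, ψ = 1/3 ↦ 1/3  <
φ = 1/3, ψ = 2/3 ↦ 0  <
φ = 1/3, ψ = 1 ↦ 0  <
φ = 2/3, ψ = 0 ↦ 1/3  <
φ = 2/3, ψ = 1/3 ↦ 0  <
φ = 2/3, ψ = 2/3 ↦ 0  <
φ = 2/3, ψ = 1 ↦ 0  <
φ = 1, ψ = 0 ↦ 0  <
φ = 1, ψ = 1/3 ↦ 0  <
φ = 1, ψ = 2/3 ↦ 0  <
φ = 1, ψ = 1 ↦ 0  <
So 1 of the 16 assignments meets the threshold.

1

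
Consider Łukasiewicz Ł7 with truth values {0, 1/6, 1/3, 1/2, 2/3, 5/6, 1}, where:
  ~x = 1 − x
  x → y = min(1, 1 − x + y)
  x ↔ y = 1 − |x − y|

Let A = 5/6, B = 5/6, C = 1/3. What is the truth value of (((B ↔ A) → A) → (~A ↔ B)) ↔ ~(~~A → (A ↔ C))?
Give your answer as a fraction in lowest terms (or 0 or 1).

B ↔ A = 5/6 ↔ 5/6 = 1
(B ↔ A) → A = 1 → 5/6 = 5/6
~A = ~5/6 = 1/6
~A ↔ B = 1/6 ↔ 5/6 = 1/3
((B ↔ A) → A) → (~A ↔ B) = 5/6 → 1/3 = 1/2
~A = ~5/6 = 1/6
~~A = ~1/6 = 5/6
A ↔ C = 5/6 ↔ 1/3 = 1/2
~~A → (A ↔ C) = 5/6 → 1/2 = 2/3
~(~~A → (A ↔ C)) = ~2/3 = 1/3
(((B ↔ A) → A) → (~A ↔ B)) ↔ ~(~~A → (A ↔ C)) = 1/2 ↔ 1/3 = 5/6

5/6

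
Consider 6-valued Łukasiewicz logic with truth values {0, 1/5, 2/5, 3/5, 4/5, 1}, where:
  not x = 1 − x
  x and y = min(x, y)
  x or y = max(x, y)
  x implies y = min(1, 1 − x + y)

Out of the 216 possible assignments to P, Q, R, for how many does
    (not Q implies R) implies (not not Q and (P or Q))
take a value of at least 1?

66

value 1: 66 assignments (counts)
value 4/5: 54 assignments
value 3/5: 42 assignments
value 2/5: 30 assignments
value 1/5: 18 assignments
value 0: 6 assignments
So 66 of the 216 assignments meet the threshold.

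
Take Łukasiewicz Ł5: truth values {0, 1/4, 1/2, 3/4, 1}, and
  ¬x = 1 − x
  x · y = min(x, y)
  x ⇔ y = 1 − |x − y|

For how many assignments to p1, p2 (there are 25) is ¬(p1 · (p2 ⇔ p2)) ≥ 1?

value 1: 5 assignments (counts)
value 3/4: 5 assignments
value 1/2: 5 assignments
value 1/4: 5 assignments
value 0: 5 assignments
So 5 of the 25 assignments meet the threshold.

5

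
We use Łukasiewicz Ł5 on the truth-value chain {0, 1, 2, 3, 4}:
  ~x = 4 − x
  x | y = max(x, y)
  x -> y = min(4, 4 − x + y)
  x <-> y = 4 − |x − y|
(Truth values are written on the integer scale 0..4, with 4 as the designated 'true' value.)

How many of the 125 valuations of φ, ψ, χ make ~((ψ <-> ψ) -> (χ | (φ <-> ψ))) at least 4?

2

value 4: 2 assignments (counts)
value 3: 10 assignments
value 2: 24 assignments
value 1: 44 assignments
value 0: 45 assignments
So 2 of the 125 assignments meet the threshold.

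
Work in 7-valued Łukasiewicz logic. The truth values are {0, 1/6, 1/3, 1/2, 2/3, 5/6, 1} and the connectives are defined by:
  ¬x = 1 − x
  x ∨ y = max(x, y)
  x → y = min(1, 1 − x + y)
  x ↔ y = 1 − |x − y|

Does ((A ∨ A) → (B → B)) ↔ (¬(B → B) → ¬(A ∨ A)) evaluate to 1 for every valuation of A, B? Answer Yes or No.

Yes

At A = 1/3, B = 2/3, for instance:
A ∨ A = 1/3 ∨ 1/3 = 1/3
B → B = 2/3 → 2/3 = 1
(A ∨ A) → (B → B) = 1/3 → 1 = 1
¬(B → B) = ¬1 = 0
¬(A ∨ A) = ¬1/3 = 2/3
¬(B → B) → ¬(A ∨ A) = 0 → 2/3 = 1
((A ∨ A) → (B → B)) ↔ (¬(B → B) → ¬(A ∨ A)) = 1 ↔ 1 = 1
and checking the remaining 48 assignments likewise gives ≥ 1 in every case.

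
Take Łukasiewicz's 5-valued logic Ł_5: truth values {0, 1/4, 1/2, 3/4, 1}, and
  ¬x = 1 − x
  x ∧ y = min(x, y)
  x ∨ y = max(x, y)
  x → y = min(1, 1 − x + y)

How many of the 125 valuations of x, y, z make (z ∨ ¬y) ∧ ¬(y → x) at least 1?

value 1: 1 assignment (counts)
value 3/4: 5 assignments
value 1/2: 14 assignments
value 1/4: 26 assignments
value 0: 79 assignments
So 1 of the 125 assignments meets the threshold.

1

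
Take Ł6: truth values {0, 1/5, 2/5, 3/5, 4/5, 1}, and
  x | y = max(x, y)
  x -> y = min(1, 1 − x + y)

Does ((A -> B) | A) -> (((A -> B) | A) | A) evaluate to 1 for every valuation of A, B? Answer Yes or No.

Yes

At A = 2/5, B = 1, for instance:
A -> B = 2/5 -> 1 = 1
(A -> B) | A = 1 | 2/5 = 1
((A -> B) | A) | A = 1 | 2/5 = 1
((A -> B) | A) -> (((A -> B) | A) | A) = 1 -> 1 = 1
and checking the remaining 35 assignments likewise gives ≥ 1 in every case.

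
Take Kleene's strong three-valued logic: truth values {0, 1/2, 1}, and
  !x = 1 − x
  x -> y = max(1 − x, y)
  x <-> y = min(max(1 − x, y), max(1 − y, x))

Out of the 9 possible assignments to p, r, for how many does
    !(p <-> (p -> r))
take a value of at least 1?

p = 0, r = 0 ↦ 1  ≥
p = 0, r = 1/2 ↦ 1  ≥
p = 0, r = 1 ↦ 1  ≥
p = 1/2, r = 0 ↦ 1/2  <
p = 1/2, r = 1/2 ↦ 1/2  <
p = 1/2, r = 1 ↦ 1/2  <
p = 1, r = 0 ↦ 1  ≥
p = 1, r = 1/2 ↦ 1/2  <
p = 1, r = 1 ↦ 0  <
So 4 of the 9 assignments meet the threshold.

4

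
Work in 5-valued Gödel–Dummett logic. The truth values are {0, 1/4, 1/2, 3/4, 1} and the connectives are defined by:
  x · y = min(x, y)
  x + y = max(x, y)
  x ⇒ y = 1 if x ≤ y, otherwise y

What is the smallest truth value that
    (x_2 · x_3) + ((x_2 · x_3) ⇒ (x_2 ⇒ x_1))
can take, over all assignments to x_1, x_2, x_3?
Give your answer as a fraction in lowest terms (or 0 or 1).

Take x_1 = 0, x_2 = 1/4, x_3 = 1/4:
x_2 · x_3 = 1/4 · 1/4 = 1/4
x_2 · x_3 = 1/4 · 1/4 = 1/4
x_2 ⇒ x_1 = 1/4 ⇒ 0 = 0
(x_2 · x_3) ⇒ (x_2 ⇒ x_1) = 1/4 ⇒ 0 = 0
(x_2 · x_3) + ((x_2 · x_3) ⇒ (x_2 ⇒ x_1)) = 1/4 + 0 = 1/4
No assignment yields a value below 1/4, so this is the minimum.

1/4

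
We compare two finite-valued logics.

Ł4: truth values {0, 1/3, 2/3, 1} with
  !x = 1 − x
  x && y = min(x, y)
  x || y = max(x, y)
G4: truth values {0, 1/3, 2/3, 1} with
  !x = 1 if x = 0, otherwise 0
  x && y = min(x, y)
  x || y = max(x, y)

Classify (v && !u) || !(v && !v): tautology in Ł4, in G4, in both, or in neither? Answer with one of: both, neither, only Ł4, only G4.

only G4

In Ł4: at u = 0, v = 1/3 the value is 2/3 — not a tautology.
In G4: every assignment gives 1 — tautology.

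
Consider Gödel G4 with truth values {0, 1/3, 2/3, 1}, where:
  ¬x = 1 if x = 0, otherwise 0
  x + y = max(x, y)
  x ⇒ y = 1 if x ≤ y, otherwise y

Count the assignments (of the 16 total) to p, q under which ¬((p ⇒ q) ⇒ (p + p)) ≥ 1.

4

p = 0, q = 0 ↦ 1  ≥
p = 0, q = 1/3 ↦ 1  ≥
p = 0, q = 2/3 ↦ 1  ≥
p = 0, q = 1 ↦ 1  ≥
p = 1/3, q = 0 ↦ 0  <
p = 1/3, q = 1/3 ↦ 0  <
p = 1/3, q = 2/3 ↦ 0  <
p = 1/3, q = 1 ↦ 0  <
p = 2/3, q = 0 ↦ 0  <
p = 2/3, q = 1/3 ↦ 0  <
p = 2/3, q = 2/3 ↦ 0  <
p = 2/3, q = 1 ↦ 0  <
p = 1, q = 0 ↦ 0  <
p = 1, q = 1/3 ↦ 0  <
p = 1, q = 2/3 ↦ 0  <
p = 1, q = 1 ↦ 0  <
So 4 of the 16 assignments meet the threshold.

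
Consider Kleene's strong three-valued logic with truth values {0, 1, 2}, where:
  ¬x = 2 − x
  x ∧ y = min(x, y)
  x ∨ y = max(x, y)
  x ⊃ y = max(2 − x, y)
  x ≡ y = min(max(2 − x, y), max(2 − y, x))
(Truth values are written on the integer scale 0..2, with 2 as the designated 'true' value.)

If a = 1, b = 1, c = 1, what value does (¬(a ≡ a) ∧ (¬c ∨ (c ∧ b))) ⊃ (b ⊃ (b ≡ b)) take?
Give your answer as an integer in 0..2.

1

a ≡ a = 1 ≡ 1 = 1
¬(a ≡ a) = ¬1 = 1
¬c = ¬1 = 1
c ∧ b = 1 ∧ 1 = 1
¬c ∨ (c ∧ b) = 1 ∨ 1 = 1
¬(a ≡ a) ∧ (¬c ∨ (c ∧ b)) = 1 ∧ 1 = 1
b ≡ b = 1 ≡ 1 = 1
b ⊃ (b ≡ b) = 1 ⊃ 1 = 1
(¬(a ≡ a) ∧ (¬c ∨ (c ∧ b))) ⊃ (b ⊃ (b ≡ b)) = 1 ⊃ 1 = 1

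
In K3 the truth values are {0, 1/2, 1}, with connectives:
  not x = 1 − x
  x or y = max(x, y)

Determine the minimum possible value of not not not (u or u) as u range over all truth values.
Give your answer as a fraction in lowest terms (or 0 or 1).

0

Take u = 1:
u or u = 1 or 1 = 1
not (u or u) = not 1 = 0
not not (u or u) = not 0 = 1
not not not (u or u) = not 1 = 0
No assignment yields a value below 0, so this is the minimum.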